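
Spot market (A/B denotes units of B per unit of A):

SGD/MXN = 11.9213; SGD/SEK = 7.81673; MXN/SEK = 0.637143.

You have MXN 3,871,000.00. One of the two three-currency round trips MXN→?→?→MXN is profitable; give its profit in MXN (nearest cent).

Profit: MXN 112,710.31

Profitable loop is MXN → SGD → SEK → MXN:
MXN 3,871,000.00 ÷ 11.9213 = SGD 324,712.91
SGD 324,712.91 × 7.81673 = SEK 2,538,193.14
SEK 2,538,193.14 ÷ 0.637143 = MXN 3,983,710.31
Profit = MXN 3,983,710.31 − MXN 3,871,000.00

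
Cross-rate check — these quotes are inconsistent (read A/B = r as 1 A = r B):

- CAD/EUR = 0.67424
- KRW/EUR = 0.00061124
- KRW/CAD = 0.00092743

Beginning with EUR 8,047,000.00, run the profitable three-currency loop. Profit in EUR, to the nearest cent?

Profitable loop is EUR → KRW → CAD → EUR:
EUR 8,047,000.00 ÷ 0.00061124 = KRW 13,165,041,555
KRW 13,165,041,555 × 0.00092743 = CAD 12,209,654.49
CAD 12,209,654.49 × 0.67424 = EUR 8,232,237.44
Profit = EUR 8,232,237.44 − EUR 8,047,000.00

Profit: EUR 185,237.44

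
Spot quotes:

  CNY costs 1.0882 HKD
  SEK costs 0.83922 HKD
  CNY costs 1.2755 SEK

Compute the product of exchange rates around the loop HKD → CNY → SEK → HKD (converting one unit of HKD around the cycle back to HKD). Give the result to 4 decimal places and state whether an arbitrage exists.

Around HKD → CNY → SEK → HKD: 1 ÷ 1.0882 × 1.2755 × 0.83922 = 0.983666
Product < 1; profitable direction is HKD → SEK → CNY → HKD.

0.9837 (arbitrage exists)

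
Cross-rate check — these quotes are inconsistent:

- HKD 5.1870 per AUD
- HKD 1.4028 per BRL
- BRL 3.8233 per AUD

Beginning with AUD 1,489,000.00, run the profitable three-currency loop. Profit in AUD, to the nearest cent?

Profit: AUD 50,616.60

Profitable loop is AUD → BRL → HKD → AUD:
AUD 1,489,000.00 × 3.8233 = BRL 5,692,893.70
BRL 5,692,893.70 × 1.4028 = HKD 7,985,991.28
HKD 7,985,991.28 ÷ 5.1870 = AUD 1,539,616.60
Profit = AUD 1,539,616.60 − AUD 1,489,000.00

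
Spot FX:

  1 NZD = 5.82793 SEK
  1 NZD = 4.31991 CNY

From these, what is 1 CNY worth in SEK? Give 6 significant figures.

1 CNY ÷ 4.31991 = 0.231486 NZD
0.231486 NZD × 5.82793 = 1.34909 SEK

CNY/SEK = 1.34909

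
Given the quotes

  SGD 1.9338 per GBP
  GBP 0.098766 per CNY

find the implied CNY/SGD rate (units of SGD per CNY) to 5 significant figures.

1 CNY × 0.098766 = 0.098766 GBP
0.098766 GBP × 1.9338 = 0.190994 SGD

CNY/SGD = 0.19099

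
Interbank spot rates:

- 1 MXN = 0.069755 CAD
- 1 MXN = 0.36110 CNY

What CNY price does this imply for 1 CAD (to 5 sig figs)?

CAD/CNY = 5.1767

1 CAD ÷ 0.069755 = 14.3359 MXN
14.3359 MXN × 0.36110 = 5.17669 CNY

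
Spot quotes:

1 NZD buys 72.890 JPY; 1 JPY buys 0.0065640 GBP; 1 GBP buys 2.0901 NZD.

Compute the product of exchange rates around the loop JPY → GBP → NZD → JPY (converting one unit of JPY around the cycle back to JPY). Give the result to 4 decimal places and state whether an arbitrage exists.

1.0000 (no arbitrage)

Around JPY → GBP → NZD → JPY: 1 × 0.0065640 × 2.0901 × 72.890 = 1.000008
Product ≈ 1 (deviation 0.001%, within rounding noise).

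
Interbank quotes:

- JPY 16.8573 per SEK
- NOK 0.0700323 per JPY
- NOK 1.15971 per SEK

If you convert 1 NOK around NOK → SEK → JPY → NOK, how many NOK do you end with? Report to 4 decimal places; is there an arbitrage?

Around NOK → SEK → JPY → NOK: 1 ÷ 1.15971 × 16.8573 × 0.0700323 = 1.017975
Product > 1; profitable direction is NOK → SEK → JPY → NOK.

1.0180 (arbitrage exists)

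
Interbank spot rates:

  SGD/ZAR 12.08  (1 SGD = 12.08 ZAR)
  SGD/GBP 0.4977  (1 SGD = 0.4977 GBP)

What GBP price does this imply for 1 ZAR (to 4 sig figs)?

ZAR/GBP = 0.04120

1 ZAR ÷ 12.08 = 0.0827815 SGD
0.0827815 SGD × 0.4977 = 0.0412003 GBP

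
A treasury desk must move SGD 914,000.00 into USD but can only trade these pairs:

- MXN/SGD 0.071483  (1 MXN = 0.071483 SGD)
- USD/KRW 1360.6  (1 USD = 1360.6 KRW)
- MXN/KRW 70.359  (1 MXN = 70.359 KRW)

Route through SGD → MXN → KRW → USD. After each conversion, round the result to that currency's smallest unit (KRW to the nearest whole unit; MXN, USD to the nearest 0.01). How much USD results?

USD 661,199.65

SGD 914,000.00 ÷ 0.071483 = MXN 12,786,256.87
MXN 12,786,256.87 × 70.359 = KRW 899,628,247
KRW 899,628,247 ÷ 1360.6 = USD 661,199.65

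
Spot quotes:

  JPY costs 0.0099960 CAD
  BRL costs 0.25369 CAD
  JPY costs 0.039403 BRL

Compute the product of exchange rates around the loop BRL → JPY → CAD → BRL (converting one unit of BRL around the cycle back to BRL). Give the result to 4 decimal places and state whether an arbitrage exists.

Around BRL → JPY → CAD → BRL: 1 ÷ 0.039403 × 0.0099960 ÷ 0.25369 = 0.999985
Product ≈ 1 (deviation 0.001%, within rounding noise).

1.0000 (no arbitrage)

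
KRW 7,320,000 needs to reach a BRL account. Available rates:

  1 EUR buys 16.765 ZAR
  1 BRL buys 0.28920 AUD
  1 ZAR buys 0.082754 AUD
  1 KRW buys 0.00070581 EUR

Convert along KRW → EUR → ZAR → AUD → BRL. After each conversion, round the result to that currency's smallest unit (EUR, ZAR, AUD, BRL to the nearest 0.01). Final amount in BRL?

KRW 7,320,000 × 0.00070581 = EUR 5,166.53
EUR 5,166.53 × 16.765 = ZAR 86,616.88
ZAR 86,616.88 × 0.082754 = AUD 7,167.89
AUD 7,167.89 ÷ 0.28920 = BRL 24,785.24

BRL 24,785.24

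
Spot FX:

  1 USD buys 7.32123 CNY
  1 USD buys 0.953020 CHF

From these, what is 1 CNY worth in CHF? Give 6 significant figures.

1 CNY ÷ 7.32123 = 0.136589 USD
0.136589 USD × 0.953020 = 0.130172 CHF

CNY/CHF = 0.130172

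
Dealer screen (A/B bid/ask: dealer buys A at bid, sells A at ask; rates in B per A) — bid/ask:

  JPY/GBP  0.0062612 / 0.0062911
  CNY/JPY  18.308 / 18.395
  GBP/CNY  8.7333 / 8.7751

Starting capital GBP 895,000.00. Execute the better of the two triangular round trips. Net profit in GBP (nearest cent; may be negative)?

Net profit: GBP 983.26

Best loop GBP → CNY → JPY → GBP:
GBP 895,000.00 × 8.7333 (sell GBP at bid) = CNY 7,816,303.50
CNY 7,816,303.50 × 18.308 (sell CNY at bid) = JPY 143,100,884
JPY 143,100,884 × 0.0062612 (sell JPY at bid) = GBP 895,983.26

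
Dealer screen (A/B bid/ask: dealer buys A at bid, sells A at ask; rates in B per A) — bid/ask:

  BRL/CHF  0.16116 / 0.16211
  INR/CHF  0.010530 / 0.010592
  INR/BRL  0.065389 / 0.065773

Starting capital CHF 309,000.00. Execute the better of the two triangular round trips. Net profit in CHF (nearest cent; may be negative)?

Net result: CHF -1,572.68 (no profitable arbitrage after spreads)

Best loop CHF → INR → BRL → CHF:
CHF 309,000.00 ÷ 0.010592 (buy INR at ask) = INR 29,172,960.73
INR 29,172,960.73 × 0.065389 (sell INR at bid) = BRL 1,907,590.73
BRL 1,907,590.73 × 0.16116 (sell BRL at bid) = CHF 307,427.32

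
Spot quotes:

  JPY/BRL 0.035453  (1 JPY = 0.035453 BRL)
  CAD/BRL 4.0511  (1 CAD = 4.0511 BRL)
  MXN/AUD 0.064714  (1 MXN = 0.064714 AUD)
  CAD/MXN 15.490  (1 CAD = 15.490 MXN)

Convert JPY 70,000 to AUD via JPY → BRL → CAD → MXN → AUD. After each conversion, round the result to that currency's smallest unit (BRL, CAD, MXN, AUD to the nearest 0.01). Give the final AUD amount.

AUD 614.08

JPY 70,000 × 0.035453 = BRL 2,481.71
BRL 2,481.71 ÷ 4.0511 = CAD 612.60
CAD 612.60 × 15.490 = MXN 9,489.17
MXN 9,489.17 × 0.064714 = AUD 614.08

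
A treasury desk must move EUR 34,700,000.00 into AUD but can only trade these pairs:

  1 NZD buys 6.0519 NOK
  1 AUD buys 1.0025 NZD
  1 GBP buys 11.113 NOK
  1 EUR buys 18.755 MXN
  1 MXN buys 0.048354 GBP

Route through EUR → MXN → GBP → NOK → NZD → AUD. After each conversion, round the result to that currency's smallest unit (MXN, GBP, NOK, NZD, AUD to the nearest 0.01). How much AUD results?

AUD 57,641,349.41

EUR 34,700,000.00 × 18.755 = MXN 650,798,500.00
MXN 650,798,500.00 × 0.048354 = GBP 31,468,710.67
GBP 31,468,710.67 × 11.113 = NOK 349,711,781.68
NOK 349,711,781.68 ÷ 6.0519 = NZD 57,785,452.78
NZD 57,785,452.78 ÷ 1.0025 = AUD 57,641,349.41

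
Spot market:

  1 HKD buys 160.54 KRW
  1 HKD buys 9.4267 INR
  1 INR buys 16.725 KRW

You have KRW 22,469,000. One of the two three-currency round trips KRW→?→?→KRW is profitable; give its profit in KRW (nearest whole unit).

Profitable loop is KRW → INR → HKD → KRW:
KRW 22,469,000 ÷ 16.725 = INR 1,343,437.97
INR 1,343,437.97 ÷ 9.4267 = HKD 142,514.13
HKD 142,514.13 × 160.54 = KRW 22,879,219
Profit = KRW 22,879,219 − KRW 22,469,000

Profit: KRW 410,219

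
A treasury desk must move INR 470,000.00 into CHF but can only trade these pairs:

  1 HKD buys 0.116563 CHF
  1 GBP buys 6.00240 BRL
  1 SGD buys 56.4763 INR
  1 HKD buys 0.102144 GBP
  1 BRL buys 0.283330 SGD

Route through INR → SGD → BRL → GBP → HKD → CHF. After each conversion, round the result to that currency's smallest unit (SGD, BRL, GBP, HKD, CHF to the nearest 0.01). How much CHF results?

INR 470,000.00 ÷ 56.4763 = SGD 8,322.07
SGD 8,322.07 ÷ 0.283330 = BRL 29,372.36
BRL 29,372.36 ÷ 6.00240 = GBP 4,893.44
GBP 4,893.44 ÷ 0.102144 = HKD 47,907.27
HKD 47,907.27 × 0.116563 = CHF 5,584.22

CHF 5,584.22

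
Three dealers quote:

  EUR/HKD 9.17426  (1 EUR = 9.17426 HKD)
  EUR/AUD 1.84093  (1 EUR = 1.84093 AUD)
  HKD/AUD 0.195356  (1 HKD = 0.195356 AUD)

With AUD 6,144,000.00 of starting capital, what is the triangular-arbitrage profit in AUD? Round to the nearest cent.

Profitable loop is AUD → HKD → EUR → AUD:
AUD 6,144,000.00 ÷ 0.195356 = HKD 31,450,275.39
HKD 31,450,275.39 ÷ 9.17426 = EUR 3,428,099.42
EUR 3,428,099.42 × 1.84093 = AUD 6,310,891.07
Profit = AUD 6,310,891.07 − AUD 6,144,000.00

Profit: AUD 166,891.07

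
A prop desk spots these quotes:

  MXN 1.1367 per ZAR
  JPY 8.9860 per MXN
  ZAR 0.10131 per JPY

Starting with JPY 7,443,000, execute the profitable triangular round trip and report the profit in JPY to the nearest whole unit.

Profitable loop is JPY → ZAR → MXN → JPY:
JPY 7,443,000 × 0.10131 = ZAR 754,050.33
ZAR 754,050.33 × 1.1367 = MXN 857,129.01
MXN 857,129.01 × 8.9860 = JPY 7,702,161
Profit = JPY 7,702,161 − JPY 7,443,000

Profit: JPY 259,161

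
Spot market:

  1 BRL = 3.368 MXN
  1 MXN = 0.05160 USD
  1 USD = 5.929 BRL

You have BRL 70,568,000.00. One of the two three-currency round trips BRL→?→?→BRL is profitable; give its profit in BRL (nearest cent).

Profit: BRL 2,144,829.34

Profitable loop is BRL → MXN → USD → BRL:
BRL 70,568,000.00 × 3.368 = MXN 237,673,024.00
MXN 237,673,024.00 × 0.05160 = USD 12,263,928.04
USD 12,263,928.04 × 5.929 = BRL 72,712,829.34
Profit = BRL 72,712,829.34 − BRL 70,568,000.00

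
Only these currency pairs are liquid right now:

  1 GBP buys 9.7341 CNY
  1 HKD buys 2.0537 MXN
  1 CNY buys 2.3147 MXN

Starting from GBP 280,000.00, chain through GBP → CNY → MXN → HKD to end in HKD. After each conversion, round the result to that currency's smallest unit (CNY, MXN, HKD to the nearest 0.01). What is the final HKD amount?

HKD 3,071,931.62

GBP 280,000.00 × 9.7341 = CNY 2,725,548.00
CNY 2,725,548.00 × 2.3147 = MXN 6,308,825.96
MXN 6,308,825.96 ÷ 2.0537 = HKD 3,071,931.62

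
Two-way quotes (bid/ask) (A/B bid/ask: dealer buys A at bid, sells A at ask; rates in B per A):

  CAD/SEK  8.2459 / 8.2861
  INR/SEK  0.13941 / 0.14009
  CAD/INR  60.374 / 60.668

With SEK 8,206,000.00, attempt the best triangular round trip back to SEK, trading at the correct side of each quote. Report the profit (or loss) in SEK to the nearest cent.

Best loop SEK → CAD → INR → SEK:
SEK 8,206,000.00 ÷ 8.2861 (buy CAD at ask) = CAD 990,333.21
CAD 990,333.21 × 60.374 (sell CAD at bid) = INR 59,790,377.14
INR 59,790,377.14 × 0.13941 (sell INR at bid) = SEK 8,335,376.48

Net profit: SEK 129,376.48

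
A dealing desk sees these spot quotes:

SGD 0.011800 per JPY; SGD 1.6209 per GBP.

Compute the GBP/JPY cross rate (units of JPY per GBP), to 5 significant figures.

1 GBP × 1.6209 = 1.6209 SGD
1.6209 SGD ÷ 0.011800 = 137.364 JPY

GBP/JPY = 137.36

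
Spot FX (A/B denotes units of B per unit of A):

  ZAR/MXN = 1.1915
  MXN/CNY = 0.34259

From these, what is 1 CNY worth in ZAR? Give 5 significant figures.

1 CNY ÷ 0.34259 = 2.91894 MXN
2.91894 MXN ÷ 1.1915 = 2.4498 ZAR

CNY/ZAR = 2.4498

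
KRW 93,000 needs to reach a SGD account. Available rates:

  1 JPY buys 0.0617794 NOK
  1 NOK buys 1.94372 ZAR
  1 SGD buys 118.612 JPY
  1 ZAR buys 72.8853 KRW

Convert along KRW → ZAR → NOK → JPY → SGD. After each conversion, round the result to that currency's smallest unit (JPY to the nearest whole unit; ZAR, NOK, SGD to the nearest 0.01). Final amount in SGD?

SGD 89.59

KRW 93,000 ÷ 72.8853 = ZAR 1,275.98
ZAR 1,275.98 ÷ 1.94372 = NOK 656.46
NOK 656.46 ÷ 0.0617794 = JPY 10,626
JPY 10,626 ÷ 118.612 = SGD 89.59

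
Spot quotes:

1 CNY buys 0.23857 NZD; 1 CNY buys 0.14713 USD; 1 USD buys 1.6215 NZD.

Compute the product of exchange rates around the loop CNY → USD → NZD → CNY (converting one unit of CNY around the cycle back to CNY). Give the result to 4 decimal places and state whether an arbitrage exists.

1.0000 (no arbitrage)

Around CNY → USD → NZD → CNY: 1 × 0.14713 × 1.6215 ÷ 0.23857 = 1.000005
Product ≈ 1 (deviation 0.001%, within rounding noise).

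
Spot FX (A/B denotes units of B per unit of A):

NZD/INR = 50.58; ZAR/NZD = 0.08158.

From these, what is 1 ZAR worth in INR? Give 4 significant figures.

1 ZAR × 0.08158 = 0.08158 NZD
0.08158 NZD × 50.58 = 4.12632 INR

ZAR/INR = 4.126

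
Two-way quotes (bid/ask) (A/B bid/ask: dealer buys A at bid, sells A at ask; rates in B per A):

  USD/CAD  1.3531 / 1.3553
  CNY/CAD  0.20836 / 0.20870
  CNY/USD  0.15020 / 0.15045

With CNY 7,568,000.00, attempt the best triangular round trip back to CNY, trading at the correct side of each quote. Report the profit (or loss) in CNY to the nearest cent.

Best loop CNY → CAD → USD → CNY:
CNY 7,568,000.00 × 0.20836 (sell CNY at bid) = CAD 1,576,868.48
CAD 1,576,868.48 ÷ 1.3553 (buy USD at ask) = USD 1,163,482.98
USD 1,163,482.98 ÷ 0.15045 (buy CNY at ask) = CNY 7,733,353.13

Net profit: CNY 165,353.13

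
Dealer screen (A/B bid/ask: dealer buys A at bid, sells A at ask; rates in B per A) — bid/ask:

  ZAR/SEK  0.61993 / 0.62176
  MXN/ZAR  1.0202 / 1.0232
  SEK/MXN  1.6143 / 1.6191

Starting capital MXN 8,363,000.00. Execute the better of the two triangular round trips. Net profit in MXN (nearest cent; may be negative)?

Best loop MXN → ZAR → SEK → MXN:
MXN 8,363,000.00 × 1.0202 (sell MXN at bid) = ZAR 8,531,932.60
ZAR 8,531,932.60 × 0.61993 (sell ZAR at bid) = SEK 5,289,200.98
SEK 5,289,200.98 × 1.6143 (sell SEK at bid) = MXN 8,538,357.14

Net profit: MXN 175,357.14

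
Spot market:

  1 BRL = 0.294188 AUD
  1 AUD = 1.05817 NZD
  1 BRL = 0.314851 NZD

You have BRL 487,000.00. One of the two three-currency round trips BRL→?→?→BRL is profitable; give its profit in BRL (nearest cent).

Profit: BRL 5,553.76

Profitable loop is BRL → NZD → AUD → BRL:
BRL 487,000.00 × 0.314851 = NZD 153,332.44
NZD 153,332.44 ÷ 1.05817 = AUD 144,903.41
AUD 144,903.41 ÷ 0.294188 = BRL 492,553.76
Profit = BRL 492,553.76 − BRL 487,000.00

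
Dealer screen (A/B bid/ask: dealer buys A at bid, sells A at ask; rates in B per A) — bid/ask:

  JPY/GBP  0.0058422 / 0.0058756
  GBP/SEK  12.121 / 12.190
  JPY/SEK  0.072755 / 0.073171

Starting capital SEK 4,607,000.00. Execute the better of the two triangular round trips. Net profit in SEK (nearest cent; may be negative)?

Net profit: SEK 72,776.69

Best loop SEK → GBP → JPY → SEK:
SEK 4,607,000.00 ÷ 12.190 (buy GBP at ask) = GBP 377,932.73
GBP 377,932.73 ÷ 0.0058756 (buy JPY at ask) = JPY 64,322,407
JPY 64,322,407 × 0.072755 (sell JPY at bid) = SEK 4,679,776.69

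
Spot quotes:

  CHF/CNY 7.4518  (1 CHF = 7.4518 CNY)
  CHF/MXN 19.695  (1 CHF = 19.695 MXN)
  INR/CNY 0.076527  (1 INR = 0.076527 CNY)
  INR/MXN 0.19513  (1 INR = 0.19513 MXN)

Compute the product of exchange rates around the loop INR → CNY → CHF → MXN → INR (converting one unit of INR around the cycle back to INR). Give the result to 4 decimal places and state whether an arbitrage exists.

1.0365 (arbitrage exists)

Around INR → CNY → CHF → MXN → INR: 1 × 0.076527 ÷ 7.4518 × 19.695 ÷ 0.19513 = 1.036539
Product > 1; profitable direction is INR → CNY → CHF → MXN → INR.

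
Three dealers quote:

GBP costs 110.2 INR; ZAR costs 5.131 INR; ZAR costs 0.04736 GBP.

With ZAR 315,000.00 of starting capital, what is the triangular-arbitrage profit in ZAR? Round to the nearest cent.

Profitable loop is ZAR → GBP → INR → ZAR:
ZAR 315,000.00 × 0.04736 = GBP 14,918.40
GBP 14,918.40 × 110.2 = INR 1,644,007.68
INR 1,644,007.68 ÷ 5.131 = ZAR 320,406.88
Profit = ZAR 320,406.88 − ZAR 315,000.00

Profit: ZAR 5,406.88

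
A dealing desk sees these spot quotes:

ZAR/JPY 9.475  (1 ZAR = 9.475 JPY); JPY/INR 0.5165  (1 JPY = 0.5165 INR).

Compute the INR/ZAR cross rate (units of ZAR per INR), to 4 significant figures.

1 INR ÷ 0.5165 = 1.93611 JPY
1.93611 JPY ÷ 9.475 = 0.204339 ZAR

INR/ZAR = 0.2043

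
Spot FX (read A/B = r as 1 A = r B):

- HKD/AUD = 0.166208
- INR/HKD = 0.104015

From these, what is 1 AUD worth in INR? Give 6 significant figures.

1 AUD ÷ 0.166208 = 6.01656 HKD
6.01656 HKD ÷ 0.104015 = 57.8432 INR

AUD/INR = 57.8432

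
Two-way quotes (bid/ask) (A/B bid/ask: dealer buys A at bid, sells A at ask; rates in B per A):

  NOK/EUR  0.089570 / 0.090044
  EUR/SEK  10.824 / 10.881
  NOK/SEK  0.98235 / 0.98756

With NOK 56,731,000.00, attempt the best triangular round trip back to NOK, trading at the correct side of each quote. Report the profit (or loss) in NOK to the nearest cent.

Best loop NOK → SEK → EUR → NOK:
NOK 56,731,000.00 × 0.98235 (sell NOK at bid) = SEK 55,729,697.85
SEK 55,729,697.85 ÷ 10.881 (buy EUR at ask) = EUR 5,121,744.13
EUR 5,121,744.13 ÷ 0.090044 (buy NOK at ask) = NOK 56,880,459.86

Net profit: NOK 149,459.86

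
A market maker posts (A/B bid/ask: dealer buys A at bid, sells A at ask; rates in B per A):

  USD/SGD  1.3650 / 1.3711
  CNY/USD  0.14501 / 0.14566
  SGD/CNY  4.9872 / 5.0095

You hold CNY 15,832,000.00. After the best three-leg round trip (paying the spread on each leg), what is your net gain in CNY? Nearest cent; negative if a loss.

Best loop CNY → SGD → USD → CNY:
CNY 15,832,000.00 ÷ 5.0095 (buy SGD at ask) = SGD 3,160,395.25
SGD 3,160,395.25 ÷ 1.3711 (buy USD at ask) = USD 2,305,007.11
USD 2,305,007.11 ÷ 0.14566 (buy CNY at ask) = CNY 15,824,571.68

Net result: CNY -7,428.32 (no profitable arbitrage after spreads)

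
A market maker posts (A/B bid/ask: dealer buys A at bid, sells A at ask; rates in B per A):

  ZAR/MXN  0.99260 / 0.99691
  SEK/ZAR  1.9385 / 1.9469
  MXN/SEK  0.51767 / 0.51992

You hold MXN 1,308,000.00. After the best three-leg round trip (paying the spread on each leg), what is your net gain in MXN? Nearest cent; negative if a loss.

Best loop MXN → SEK → ZAR → MXN:
MXN 1,308,000.00 × 0.51767 (sell MXN at bid) = SEK 677,112.36
SEK 677,112.36 × 1.9385 (sell SEK at bid) = ZAR 1,312,582.31
ZAR 1,312,582.31 × 0.99260 (sell ZAR at bid) = MXN 1,302,869.20

Net result: MXN -5,130.80 (no profitable arbitrage after spreads)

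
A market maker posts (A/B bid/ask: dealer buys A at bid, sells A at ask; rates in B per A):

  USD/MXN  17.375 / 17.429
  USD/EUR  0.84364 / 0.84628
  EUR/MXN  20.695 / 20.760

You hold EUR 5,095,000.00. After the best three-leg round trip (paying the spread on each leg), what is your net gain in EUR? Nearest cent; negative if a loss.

Net profit: EUR 8,807.81

Best loop EUR → MXN → USD → EUR:
EUR 5,095,000.00 × 20.695 (sell EUR at bid) = MXN 105,441,025.00
MXN 105,441,025.00 ÷ 17.429 (buy USD at ask) = USD 6,049,746.11
USD 6,049,746.11 × 0.84364 (sell USD at bid) = EUR 5,103,807.81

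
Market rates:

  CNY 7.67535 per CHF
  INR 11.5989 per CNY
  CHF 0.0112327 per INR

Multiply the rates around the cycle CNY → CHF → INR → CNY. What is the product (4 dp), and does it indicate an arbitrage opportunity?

Around CNY → CHF → INR → CNY: 1 ÷ 7.67535 ÷ 0.0112327 ÷ 11.5989 = 1.000002
Product ≈ 1 (deviation 0.000%, within rounding noise).

1.0000 (no arbitrage)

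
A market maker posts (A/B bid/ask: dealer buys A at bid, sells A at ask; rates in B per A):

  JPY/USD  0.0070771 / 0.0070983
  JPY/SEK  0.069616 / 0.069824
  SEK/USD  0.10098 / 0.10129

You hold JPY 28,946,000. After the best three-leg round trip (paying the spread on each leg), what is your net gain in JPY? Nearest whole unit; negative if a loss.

Net profit: JPY 18,937

Best loop JPY → USD → SEK → JPY:
JPY 28,946,000 × 0.0070771 (sell JPY at bid) = USD 204,853.74
USD 204,853.74 ÷ 0.10129 (buy SEK at ask) = SEK 2,022,447.79
SEK 2,022,447.79 ÷ 0.069824 (buy JPY at ask) = JPY 28,964,937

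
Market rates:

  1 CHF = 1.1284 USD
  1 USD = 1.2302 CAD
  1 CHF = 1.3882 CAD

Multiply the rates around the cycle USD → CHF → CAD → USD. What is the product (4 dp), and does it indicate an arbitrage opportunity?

1.0000 (no arbitrage)

Around USD → CHF → CAD → USD: 1 ÷ 1.1284 × 1.3882 ÷ 1.2302 = 1.000030
Product ≈ 1 (deviation 0.003%, within rounding noise).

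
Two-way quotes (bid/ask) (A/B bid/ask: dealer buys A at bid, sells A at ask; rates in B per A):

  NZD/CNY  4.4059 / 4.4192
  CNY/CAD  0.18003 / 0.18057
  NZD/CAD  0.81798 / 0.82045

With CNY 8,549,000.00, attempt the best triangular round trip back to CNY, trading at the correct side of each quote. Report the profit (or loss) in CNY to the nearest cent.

Best loop CNY → NZD → CAD → CNY:
CNY 8,549,000.00 ÷ 4.4192 (buy NZD at ask) = NZD 1,934,513.03
NZD 1,934,513.03 × 0.81798 (sell NZD at bid) = CAD 1,582,392.97
CAD 1,582,392.97 ÷ 0.18057 (buy CNY at ask) = CNY 8,763,321.55

Net profit: CNY 214,321.55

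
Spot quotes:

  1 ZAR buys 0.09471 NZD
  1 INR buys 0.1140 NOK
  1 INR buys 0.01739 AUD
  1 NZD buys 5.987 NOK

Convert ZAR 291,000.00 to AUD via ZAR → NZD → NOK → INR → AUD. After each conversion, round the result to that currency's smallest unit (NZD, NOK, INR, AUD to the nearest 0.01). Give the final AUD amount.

ZAR 291,000.00 × 0.09471 = NZD 27,560.61
NZD 27,560.61 × 5.987 = NOK 165,005.37
NOK 165,005.37 ÷ 0.1140 = INR 1,447,415.53
INR 1,447,415.53 × 0.01739 = AUD 25,170.56

AUD 25,170.56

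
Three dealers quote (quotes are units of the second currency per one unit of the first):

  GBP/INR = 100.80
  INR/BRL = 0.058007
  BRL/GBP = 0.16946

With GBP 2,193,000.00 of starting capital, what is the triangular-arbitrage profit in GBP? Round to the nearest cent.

Profitable loop is GBP → BRL → INR → GBP:
GBP 2,193,000.00 ÷ 0.16946 = BRL 12,941,107.05
BRL 12,941,107.05 ÷ 0.058007 = INR 223,095,609.94
INR 223,095,609.94 ÷ 100.80 = GBP 2,213,250.10
Profit = GBP 2,213,250.10 − GBP 2,193,000.00

Profit: GBP 20,250.10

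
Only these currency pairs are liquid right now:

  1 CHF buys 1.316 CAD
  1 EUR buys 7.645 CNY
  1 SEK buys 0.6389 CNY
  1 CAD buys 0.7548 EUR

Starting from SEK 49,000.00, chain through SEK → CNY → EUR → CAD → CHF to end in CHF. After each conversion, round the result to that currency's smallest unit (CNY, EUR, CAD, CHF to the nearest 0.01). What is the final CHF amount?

SEK 49,000.00 × 0.6389 = CNY 31,306.10
CNY 31,306.10 ÷ 7.645 = EUR 4,094.98
EUR 4,094.98 ÷ 0.7548 = CAD 5,425.25
CAD 5,425.25 ÷ 1.316 = CHF 4,122.53

CHF 4,122.53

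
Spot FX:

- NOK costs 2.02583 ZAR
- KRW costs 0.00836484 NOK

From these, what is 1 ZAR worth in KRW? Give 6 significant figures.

1 ZAR ÷ 2.02583 = 0.493625 NOK
0.493625 NOK ÷ 0.00836484 = 59.0119 KRW

ZAR/KRW = 59.0119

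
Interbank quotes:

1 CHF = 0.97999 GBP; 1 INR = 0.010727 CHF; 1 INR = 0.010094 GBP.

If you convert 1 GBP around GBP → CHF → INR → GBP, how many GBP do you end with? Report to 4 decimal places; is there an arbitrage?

0.9602 (arbitrage exists)

Around GBP → CHF → INR → GBP: 1 ÷ 0.97999 ÷ 0.010727 × 0.010094 = 0.960204
Product < 1; profitable direction is GBP → INR → CHF → GBP.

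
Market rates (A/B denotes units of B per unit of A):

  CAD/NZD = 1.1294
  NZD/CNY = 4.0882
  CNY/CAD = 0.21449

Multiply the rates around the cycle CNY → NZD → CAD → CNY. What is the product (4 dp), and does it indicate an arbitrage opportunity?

1.0097 (arbitrage exists)

Around CNY → NZD → CAD → CNY: 1 ÷ 4.0882 ÷ 1.1294 ÷ 0.21449 = 1.009748
Product > 1; profitable direction is CNY → NZD → CAD → CNY.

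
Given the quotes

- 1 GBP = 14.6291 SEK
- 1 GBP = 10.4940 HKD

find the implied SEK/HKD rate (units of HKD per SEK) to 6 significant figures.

SEK/HKD = 0.717337

1 SEK ÷ 14.6291 = 0.0683569 GBP
0.0683569 GBP × 10.4940 = 0.717337 HKD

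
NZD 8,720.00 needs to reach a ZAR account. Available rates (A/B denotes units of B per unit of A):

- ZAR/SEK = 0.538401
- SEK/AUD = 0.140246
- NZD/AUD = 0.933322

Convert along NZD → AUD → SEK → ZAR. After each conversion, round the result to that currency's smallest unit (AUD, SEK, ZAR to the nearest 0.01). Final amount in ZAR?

NZD 8,720.00 × 0.933322 = AUD 8,138.57
AUD 8,138.57 ÷ 0.140246 = SEK 58,030.67
SEK 58,030.67 ÷ 0.538401 = ZAR 107,783.36

ZAR 107,783.36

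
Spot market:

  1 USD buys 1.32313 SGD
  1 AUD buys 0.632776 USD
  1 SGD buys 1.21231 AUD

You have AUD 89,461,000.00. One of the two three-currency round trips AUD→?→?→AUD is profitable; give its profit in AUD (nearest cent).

Profitable loop is AUD → USD → SGD → AUD:
AUD 89,461,000.00 × 0.632776 = USD 56,608,773.74
USD 56,608,773.74 × 1.32313 = SGD 74,900,766.79
SGD 74,900,766.79 × 1.21231 = AUD 90,802,948.59
Profit = AUD 90,802,948.59 − AUD 89,461,000.00

Profit: AUD 1,341,948.59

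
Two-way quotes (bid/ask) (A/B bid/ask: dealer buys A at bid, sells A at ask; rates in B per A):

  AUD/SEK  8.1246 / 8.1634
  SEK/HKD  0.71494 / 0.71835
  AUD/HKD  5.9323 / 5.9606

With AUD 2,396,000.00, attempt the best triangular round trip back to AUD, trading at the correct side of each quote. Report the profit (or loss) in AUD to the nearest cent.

Best loop AUD → HKD → SEK → AUD:
AUD 2,396,000.00 × 5.9323 (sell AUD at bid) = HKD 14,213,790.80
HKD 14,213,790.80 ÷ 0.71835 (buy SEK at ask) = SEK 19,786,720.68
SEK 19,786,720.68 ÷ 8.1634 (buy AUD at ask) = AUD 2,423,833.29

Net profit: AUD 27,833.29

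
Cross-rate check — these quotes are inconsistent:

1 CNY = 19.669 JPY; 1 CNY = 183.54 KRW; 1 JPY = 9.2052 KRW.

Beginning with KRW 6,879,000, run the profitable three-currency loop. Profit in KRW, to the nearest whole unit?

Profitable loop is KRW → JPY → CNY → KRW:
KRW 6,879,000 ÷ 9.2052 = JPY 747,295
JPY 747,295 ÷ 19.669 = CNY 37,993.54
CNY 37,993.54 × 183.54 = KRW 6,973,335
Profit = KRW 6,973,335 − KRW 6,879,000

Profit: KRW 94,335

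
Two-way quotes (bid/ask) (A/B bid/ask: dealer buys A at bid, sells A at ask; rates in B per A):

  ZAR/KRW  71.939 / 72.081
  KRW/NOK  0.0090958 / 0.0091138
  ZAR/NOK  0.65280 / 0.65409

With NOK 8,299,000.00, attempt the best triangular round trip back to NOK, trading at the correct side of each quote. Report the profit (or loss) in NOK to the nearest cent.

Best loop NOK → ZAR → KRW → NOK:
NOK 8,299,000.00 ÷ 0.65409 (buy ZAR at ask) = ZAR 12,687,856.41
ZAR 12,687,856.41 × 71.939 (sell ZAR at bid) = KRW 912,751,702
KRW 912,751,702 × 0.0090958 (sell KRW at bid) = NOK 8,302,206.93

Net profit: NOK 3,206.93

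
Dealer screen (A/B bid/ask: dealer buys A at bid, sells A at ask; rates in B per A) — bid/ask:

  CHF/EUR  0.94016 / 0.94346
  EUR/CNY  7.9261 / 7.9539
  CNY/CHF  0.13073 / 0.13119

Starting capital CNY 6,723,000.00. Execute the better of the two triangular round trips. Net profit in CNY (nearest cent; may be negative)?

Best loop CNY → EUR → CHF → CNY:
CNY 6,723,000.00 ÷ 7.9539 (buy EUR at ask) = EUR 845,245.73
EUR 845,245.73 ÷ 0.94346 (buy CHF at ask) = CHF 895,899.91
CHF 895,899.91 ÷ 0.13119 (buy CNY at ask) = CNY 6,829,025.91

Net profit: CNY 106,025.91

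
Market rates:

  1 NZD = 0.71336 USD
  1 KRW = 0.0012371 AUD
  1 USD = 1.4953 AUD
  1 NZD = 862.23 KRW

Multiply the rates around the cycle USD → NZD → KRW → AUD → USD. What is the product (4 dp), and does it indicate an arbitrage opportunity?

Around USD → NZD → KRW → AUD → USD: 1 ÷ 0.71336 × 862.23 × 0.0012371 ÷ 1.4953 = 0.999979
Product ≈ 1 (deviation 0.002%, within rounding noise).

1.0000 (no arbitrage)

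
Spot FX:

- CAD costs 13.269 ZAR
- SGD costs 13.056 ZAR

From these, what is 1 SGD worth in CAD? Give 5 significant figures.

1 SGD × 13.056 = 13.056 ZAR
13.056 ZAR ÷ 13.269 = 0.983948 CAD

SGD/CAD = 0.98395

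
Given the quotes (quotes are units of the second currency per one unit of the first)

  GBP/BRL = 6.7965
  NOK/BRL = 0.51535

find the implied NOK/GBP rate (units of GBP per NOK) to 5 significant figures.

1 NOK × 0.51535 = 0.51535 BRL
0.51535 BRL ÷ 6.7965 = 0.0758258 GBP

NOK/GBP = 0.075826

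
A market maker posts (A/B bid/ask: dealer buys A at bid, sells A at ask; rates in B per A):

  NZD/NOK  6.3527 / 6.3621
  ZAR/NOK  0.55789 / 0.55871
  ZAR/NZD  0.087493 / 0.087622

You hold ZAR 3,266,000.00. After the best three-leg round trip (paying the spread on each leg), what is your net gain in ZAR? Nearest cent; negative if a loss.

Net profit: ZAR 2,519.68

Best loop ZAR → NOK → NZD → ZAR:
ZAR 3,266,000.00 × 0.55789 (sell ZAR at bid) = NOK 1,822,068.74
NOK 1,822,068.74 ÷ 6.3621 (buy NZD at ask) = NZD 286,394.23
NZD 286,394.23 ÷ 0.087622 (buy ZAR at ask) = ZAR 3,268,519.68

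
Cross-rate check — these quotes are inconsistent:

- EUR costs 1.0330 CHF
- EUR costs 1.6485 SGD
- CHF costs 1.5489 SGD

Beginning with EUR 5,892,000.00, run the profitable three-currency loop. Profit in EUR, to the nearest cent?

Profitable loop is EUR → SGD → CHF → EUR:
EUR 5,892,000.00 × 1.6485 = SGD 9,712,962.00
SGD 9,712,962.00 ÷ 1.5489 = CHF 6,270,877.40
CHF 6,270,877.40 ÷ 1.0330 = EUR 6,070,549.27
Profit = EUR 6,070,549.27 − EUR 5,892,000.00

Profit: EUR 178,549.27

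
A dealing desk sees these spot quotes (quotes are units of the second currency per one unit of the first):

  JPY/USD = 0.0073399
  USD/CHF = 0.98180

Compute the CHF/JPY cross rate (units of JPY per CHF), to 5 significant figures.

CHF/JPY = 138.77

1 CHF ÷ 0.98180 = 1.01854 USD
1.01854 USD ÷ 0.0073399 = 138.767 JPY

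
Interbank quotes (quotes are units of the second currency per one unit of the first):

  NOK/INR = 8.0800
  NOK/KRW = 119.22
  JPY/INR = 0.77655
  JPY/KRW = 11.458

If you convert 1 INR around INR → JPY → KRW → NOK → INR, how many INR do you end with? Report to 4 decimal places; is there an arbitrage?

1.0000 (no arbitrage)

Around INR → JPY → KRW → NOK → INR: 1 ÷ 0.77655 × 11.458 ÷ 119.22 × 8.0800 = 1.000004
Product ≈ 1 (deviation 0.000%, within rounding noise).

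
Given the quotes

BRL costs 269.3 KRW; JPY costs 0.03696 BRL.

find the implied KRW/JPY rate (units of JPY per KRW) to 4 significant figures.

1 KRW ÷ 269.3 = 0.00371333 BRL
0.00371333 BRL ÷ 0.03696 = 0.100469 JPY

KRW/JPY = 0.1005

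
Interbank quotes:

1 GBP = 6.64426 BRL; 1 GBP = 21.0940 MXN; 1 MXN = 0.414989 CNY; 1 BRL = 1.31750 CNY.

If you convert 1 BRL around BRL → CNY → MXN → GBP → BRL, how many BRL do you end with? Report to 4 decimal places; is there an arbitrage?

Around BRL → CNY → MXN → GBP → BRL: 1 × 1.31750 ÷ 0.414989 ÷ 21.0940 × 6.64426 = 1.000004
Product ≈ 1 (deviation 0.000%, within rounding noise).

1.0000 (no arbitrage)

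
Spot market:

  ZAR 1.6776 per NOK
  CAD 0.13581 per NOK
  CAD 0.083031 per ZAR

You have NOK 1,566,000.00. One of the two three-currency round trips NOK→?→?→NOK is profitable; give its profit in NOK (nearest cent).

Profitable loop is NOK → ZAR → CAD → NOK:
NOK 1,566,000.00 × 1.6776 = ZAR 2,627,121.60
ZAR 2,627,121.60 × 0.083031 = CAD 218,132.53
CAD 218,132.53 ÷ 0.13581 = NOK 1,606,159.59
Profit = NOK 1,606,159.59 − NOK 1,566,000.00

Profit: NOK 40,159.59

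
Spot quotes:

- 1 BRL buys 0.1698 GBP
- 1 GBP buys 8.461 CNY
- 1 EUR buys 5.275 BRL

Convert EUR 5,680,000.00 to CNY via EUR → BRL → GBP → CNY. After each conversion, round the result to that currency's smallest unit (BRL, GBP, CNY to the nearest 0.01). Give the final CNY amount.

EUR 5,680,000.00 × 5.275 = BRL 29,962,000.00
BRL 29,962,000.00 × 0.1698 = GBP 5,087,547.60
GBP 5,087,547.60 × 8.461 = CNY 43,045,740.24

CNY 43,045,740.24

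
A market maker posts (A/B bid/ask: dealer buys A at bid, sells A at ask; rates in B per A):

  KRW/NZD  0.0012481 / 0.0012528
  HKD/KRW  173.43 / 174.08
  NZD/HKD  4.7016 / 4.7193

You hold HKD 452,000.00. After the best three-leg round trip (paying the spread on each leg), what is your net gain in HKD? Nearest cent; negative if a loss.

Best loop HKD → KRW → NZD → HKD:
HKD 452,000.00 × 173.43 (sell HKD at bid) = KRW 78,390,360
KRW 78,390,360 × 0.0012481 (sell KRW at bid) = NZD 97,839.01
NZD 97,839.01 × 4.7016 (sell NZD at bid) = HKD 459,999.88

Net profit: HKD 7,999.88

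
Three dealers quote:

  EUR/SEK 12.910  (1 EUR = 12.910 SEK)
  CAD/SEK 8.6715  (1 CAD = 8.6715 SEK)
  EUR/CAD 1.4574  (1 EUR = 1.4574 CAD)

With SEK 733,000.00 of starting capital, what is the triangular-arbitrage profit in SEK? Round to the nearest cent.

Profit: SEK 15,785.15

Profitable loop is SEK → CAD → EUR → SEK:
SEK 733,000.00 ÷ 8.6715 = CAD 84,529.78
CAD 84,529.78 ÷ 1.4574 = EUR 58,000.40
EUR 58,000.40 × 12.910 = SEK 748,785.15
Profit = SEK 748,785.15 − SEK 733,000.00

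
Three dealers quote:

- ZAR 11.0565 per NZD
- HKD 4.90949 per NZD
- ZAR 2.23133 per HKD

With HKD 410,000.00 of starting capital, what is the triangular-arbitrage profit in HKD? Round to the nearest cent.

Profitable loop is HKD → NZD → ZAR → HKD:
HKD 410,000.00 ÷ 4.90949 = NZD 83,511.73
NZD 83,511.73 × 11.0565 = ZAR 923,347.44
ZAR 923,347.44 ÷ 2.23133 = HKD 413,810.34
Profit = HKD 413,810.34 − HKD 410,000.00

Profit: HKD 3,810.34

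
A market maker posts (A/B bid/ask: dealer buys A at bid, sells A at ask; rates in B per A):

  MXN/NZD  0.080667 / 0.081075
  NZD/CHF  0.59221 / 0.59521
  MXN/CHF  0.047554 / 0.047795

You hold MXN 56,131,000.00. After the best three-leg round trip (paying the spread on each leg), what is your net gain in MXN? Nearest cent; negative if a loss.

Net result: MXN -27,241.57 (no profitable arbitrage after spreads)

Best loop MXN → NZD → CHF → MXN:
MXN 56,131,000.00 × 0.080667 (sell MXN at bid) = NZD 4,527,919.38
NZD 4,527,919.38 × 0.59221 (sell NZD at bid) = CHF 2,681,479.13
CHF 2,681,479.13 ÷ 0.047795 (buy MXN at ask) = MXN 56,103,758.43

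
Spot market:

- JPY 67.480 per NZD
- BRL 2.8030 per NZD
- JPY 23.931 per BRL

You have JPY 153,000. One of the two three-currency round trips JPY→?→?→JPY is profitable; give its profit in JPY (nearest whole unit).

Profitable loop is JPY → BRL → NZD → JPY:
JPY 153,000 ÷ 23.931 = BRL 6,393.38
BRL 6,393.38 ÷ 2.8030 = NZD 2,280.91
NZD 2,280.91 × 67.480 = JPY 153,916
Profit = JPY 153,916 − JPY 153,000

Profit: JPY 916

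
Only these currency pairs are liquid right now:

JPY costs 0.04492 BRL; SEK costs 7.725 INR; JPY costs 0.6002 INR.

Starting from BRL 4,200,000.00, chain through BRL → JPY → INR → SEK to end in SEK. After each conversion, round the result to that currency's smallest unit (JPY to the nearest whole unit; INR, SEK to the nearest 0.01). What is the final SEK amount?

SEK 7,264,522.06

BRL 4,200,000.00 ÷ 0.04492 = JPY 93,499,555
JPY 93,499,555 × 0.6002 = INR 56,118,432.91
INR 56,118,432.91 ÷ 7.725 = SEK 7,264,522.06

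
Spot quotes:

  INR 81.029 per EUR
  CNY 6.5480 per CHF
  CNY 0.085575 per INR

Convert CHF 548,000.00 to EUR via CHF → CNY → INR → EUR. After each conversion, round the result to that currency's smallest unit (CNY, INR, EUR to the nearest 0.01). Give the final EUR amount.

EUR 517,489.86

CHF 548,000.00 × 6.5480 = CNY 3,588,304.00
CNY 3,588,304.00 ÷ 0.085575 = INR 41,931,685.66
INR 41,931,685.66 ÷ 81.029 = EUR 517,489.86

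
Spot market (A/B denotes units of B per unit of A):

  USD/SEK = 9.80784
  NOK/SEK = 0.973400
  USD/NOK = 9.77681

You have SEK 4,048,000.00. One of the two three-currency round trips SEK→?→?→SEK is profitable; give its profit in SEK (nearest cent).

Profitable loop is SEK → NOK → USD → SEK:
SEK 4,048,000.00 ÷ 0.973400 = NOK 4,158,619.27
NOK 4,158,619.27 ÷ 9.77681 = USD 425,355.44
USD 425,355.44 × 9.80784 = SEK 4,171,818.05
Profit = SEK 4,171,818.05 − SEK 4,048,000.00

Profit: SEK 123,818.05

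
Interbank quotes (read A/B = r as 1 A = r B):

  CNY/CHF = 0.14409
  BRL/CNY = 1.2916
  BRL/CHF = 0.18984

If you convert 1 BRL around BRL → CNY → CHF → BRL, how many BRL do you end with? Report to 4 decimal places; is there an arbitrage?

Around BRL → CNY → CHF → BRL: 1 × 1.2916 × 0.14409 ÷ 0.18984 = 0.980334
Product < 1; profitable direction is BRL → CHF → CNY → BRL.

0.9803 (arbitrage exists)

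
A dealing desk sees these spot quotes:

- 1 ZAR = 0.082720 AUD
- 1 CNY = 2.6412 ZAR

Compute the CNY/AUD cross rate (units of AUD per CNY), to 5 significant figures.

1 CNY × 2.6412 = 2.6412 ZAR
2.6412 ZAR × 0.082720 = 0.21848 AUD

CNY/AUD = 0.21848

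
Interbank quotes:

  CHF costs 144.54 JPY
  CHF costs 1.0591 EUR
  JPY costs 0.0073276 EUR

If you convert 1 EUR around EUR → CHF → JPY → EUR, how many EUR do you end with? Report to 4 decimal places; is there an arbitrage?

Around EUR → CHF → JPY → EUR: 1 ÷ 1.0591 × 144.54 × 0.0073276 = 1.000030
Product ≈ 1 (deviation 0.003%, within rounding noise).

1.0000 (no arbitrage)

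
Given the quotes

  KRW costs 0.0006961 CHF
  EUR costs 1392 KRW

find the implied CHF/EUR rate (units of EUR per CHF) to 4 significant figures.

CHF/EUR = 1.032

1 CHF ÷ 0.0006961 = 1436.58 KRW
1436.58 KRW ÷ 1392 = 1.03202 EUR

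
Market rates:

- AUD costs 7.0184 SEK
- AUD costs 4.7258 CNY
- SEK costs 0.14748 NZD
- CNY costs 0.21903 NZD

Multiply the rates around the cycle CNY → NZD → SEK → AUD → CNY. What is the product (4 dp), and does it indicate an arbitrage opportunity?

1.0000 (no arbitrage)

Around CNY → NZD → SEK → AUD → CNY: 1 × 0.21903 ÷ 0.14748 ÷ 7.0184 × 4.7258 = 1.000018
Product ≈ 1 (deviation 0.002%, within rounding noise).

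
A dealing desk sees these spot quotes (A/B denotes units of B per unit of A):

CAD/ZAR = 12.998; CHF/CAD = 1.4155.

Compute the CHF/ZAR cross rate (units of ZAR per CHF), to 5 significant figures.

CHF/ZAR = 18.399

1 CHF × 1.4155 = 1.4155 CAD
1.4155 CAD × 12.998 = 18.3987 ZAR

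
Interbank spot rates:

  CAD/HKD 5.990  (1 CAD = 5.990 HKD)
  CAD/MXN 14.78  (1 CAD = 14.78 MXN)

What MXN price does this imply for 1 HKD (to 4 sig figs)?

1 HKD ÷ 5.990 = 0.166945 CAD
0.166945 CAD × 14.78 = 2.46745 MXN

HKD/MXN = 2.467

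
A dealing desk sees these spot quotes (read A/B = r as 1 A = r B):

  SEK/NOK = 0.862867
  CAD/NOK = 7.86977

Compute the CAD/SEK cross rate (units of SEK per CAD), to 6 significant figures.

CAD/SEK = 9.12049

1 CAD × 7.86977 = 7.86977 NOK
7.86977 NOK ÷ 0.862867 = 9.12049 SEK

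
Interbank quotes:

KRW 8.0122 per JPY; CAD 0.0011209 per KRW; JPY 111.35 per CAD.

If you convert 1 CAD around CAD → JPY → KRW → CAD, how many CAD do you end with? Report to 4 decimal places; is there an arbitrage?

Around CAD → JPY → KRW → CAD: 1 × 111.35 × 8.0122 × 0.0011209 = 1.000020
Product ≈ 1 (deviation 0.002%, within rounding noise).

1.0000 (no arbitrage)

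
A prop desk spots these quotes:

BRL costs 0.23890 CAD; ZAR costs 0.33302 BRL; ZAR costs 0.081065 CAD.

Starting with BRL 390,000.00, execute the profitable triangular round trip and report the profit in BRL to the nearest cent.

Profitable loop is BRL → ZAR → CAD → BRL:
BRL 390,000.00 ÷ 0.33302 = ZAR 1,171,100.83
ZAR 1,171,100.83 × 0.081065 = CAD 94,935.29
CAD 94,935.29 ÷ 0.23890 = BRL 397,385.05
Profit = BRL 397,385.05 − BRL 390,000.00

Profit: BRL 7,385.05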